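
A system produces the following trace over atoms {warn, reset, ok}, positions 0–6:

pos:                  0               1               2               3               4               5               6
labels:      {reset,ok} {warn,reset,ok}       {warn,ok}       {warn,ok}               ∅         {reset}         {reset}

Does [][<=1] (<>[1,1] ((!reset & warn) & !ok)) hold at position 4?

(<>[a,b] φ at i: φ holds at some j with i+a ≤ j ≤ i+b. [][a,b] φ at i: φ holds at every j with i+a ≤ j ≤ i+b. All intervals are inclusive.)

Check <>[1,1] ((!reset & warn) & !ok) at every j in [4,5]:
  j=4: fails (none in [5,5])
  j=5: fails (none in [6,6])
Fails at j=4 → formula fails.

False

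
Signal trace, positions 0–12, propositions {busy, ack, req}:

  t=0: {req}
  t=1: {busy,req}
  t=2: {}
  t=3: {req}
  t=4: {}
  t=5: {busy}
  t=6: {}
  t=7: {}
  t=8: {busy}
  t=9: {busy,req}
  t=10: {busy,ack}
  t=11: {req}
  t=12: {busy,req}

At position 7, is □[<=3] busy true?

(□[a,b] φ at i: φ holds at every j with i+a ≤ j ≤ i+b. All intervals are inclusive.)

Does not hold

Check busy at every j in [7,10]:
  j=7: false
  j=8: true
  j=9: true
  j=10: true
Fails at j=7 → formula fails.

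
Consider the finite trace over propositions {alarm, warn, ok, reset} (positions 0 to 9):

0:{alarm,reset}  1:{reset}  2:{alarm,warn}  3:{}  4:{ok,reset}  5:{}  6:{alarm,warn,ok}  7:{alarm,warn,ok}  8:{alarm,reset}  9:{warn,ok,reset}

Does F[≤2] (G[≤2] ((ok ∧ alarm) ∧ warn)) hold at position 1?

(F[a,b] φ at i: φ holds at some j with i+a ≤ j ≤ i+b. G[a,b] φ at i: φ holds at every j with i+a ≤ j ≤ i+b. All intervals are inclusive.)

Check G[≤2] ((ok ∧ alarm) ∧ warn) at each j in [1,3]:
  j=1: fails at 1
  j=2: fails at 2
  j=3: fails at 3
No position in the window satisfies it → formula fails.

Does not hold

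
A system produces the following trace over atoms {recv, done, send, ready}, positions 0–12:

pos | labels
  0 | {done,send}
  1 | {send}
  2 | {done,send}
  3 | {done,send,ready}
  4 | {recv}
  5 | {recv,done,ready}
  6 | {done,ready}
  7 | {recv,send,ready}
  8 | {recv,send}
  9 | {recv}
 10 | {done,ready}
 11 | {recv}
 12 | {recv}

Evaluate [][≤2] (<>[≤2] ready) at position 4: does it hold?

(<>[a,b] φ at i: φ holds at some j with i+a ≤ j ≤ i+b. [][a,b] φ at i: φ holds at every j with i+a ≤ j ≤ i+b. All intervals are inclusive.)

True

Check <>[≤2] ready at every j in [4,6]:
  j=4: holds (witness at 5)
  j=5: holds (witness at 5)
  j=6: holds (witness at 6)
All positions satisfy it → formula holds.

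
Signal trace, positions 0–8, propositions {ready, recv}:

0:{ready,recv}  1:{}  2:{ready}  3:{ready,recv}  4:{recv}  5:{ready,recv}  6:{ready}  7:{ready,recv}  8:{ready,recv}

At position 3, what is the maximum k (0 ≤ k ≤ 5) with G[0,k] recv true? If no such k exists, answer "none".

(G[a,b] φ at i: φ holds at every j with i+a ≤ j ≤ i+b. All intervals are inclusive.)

2

recv must hold from j=3 onward; find where it first fails.
  j=3: holds
  j=4: holds
  j=5: holds
  j=6: fails
Holds on [3,5], so largest k = 2.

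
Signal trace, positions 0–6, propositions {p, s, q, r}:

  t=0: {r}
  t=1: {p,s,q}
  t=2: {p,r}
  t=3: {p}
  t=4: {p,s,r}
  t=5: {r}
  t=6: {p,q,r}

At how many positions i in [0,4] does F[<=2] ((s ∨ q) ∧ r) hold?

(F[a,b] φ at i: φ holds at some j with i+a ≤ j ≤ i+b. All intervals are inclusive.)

Evaluate at each i in [0,4]:
  i=0: ✗ (none in [0,2])
  i=1: ✗ (none in [1,3])
  i=2: ✓ (witness j=4)
  i=3: ✓ (witness j=4)
  i=4: ✓ (witness j=4)
Positions where it holds: {2, 3, 4} → 3.

3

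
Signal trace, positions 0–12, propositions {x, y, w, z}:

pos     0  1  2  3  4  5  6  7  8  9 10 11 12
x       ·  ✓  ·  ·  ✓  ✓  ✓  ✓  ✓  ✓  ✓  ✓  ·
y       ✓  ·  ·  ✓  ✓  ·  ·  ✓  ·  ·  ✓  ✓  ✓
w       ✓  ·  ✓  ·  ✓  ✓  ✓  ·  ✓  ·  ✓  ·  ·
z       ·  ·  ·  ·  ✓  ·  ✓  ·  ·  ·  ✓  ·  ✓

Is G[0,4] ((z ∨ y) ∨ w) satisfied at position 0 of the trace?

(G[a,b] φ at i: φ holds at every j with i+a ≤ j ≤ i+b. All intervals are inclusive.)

Check ((z ∨ y) ∨ w) at every j in [0,4]:
  j=0: true
  j=1: false
  j=2: true
  j=3: true
  j=4: true
Fails at j=1 → formula fails.

Does not hold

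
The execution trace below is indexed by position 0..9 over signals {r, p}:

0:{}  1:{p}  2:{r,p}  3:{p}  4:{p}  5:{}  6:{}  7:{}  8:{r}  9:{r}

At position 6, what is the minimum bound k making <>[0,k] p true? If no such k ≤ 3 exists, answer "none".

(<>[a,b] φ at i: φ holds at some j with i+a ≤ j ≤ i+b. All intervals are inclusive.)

Scan j = 6,7,… for p:
  j=6: fails
  j=7: fails
  j=8: fails
  j=9: fails
No j in [6,9] satisfies it → none.

none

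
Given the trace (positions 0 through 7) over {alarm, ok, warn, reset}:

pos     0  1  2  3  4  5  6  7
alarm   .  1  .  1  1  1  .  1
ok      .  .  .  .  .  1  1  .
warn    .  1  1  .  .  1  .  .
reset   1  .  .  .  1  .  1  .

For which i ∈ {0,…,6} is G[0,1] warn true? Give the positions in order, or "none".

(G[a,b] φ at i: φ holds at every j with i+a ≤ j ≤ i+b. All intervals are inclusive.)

1

Evaluate at each i in [0,6]:
  i=0: ✗ (fails at j=0)
  i=1: ✓ (all of [1,2])
  i=2: ✗ (fails at j=3)
  i=3: ✗ (fails at j=3)
  i=4: ✗ (fails at j=4)
  i=5: ✗ (fails at j=6)
  i=6: ✗ (fails at j=6)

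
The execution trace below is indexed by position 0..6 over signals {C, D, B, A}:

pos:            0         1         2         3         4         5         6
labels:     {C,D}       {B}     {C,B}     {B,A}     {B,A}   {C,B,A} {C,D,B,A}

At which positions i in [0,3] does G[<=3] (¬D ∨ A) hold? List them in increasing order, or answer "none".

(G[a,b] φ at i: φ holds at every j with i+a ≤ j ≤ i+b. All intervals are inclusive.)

1, 2, 3

Evaluate at each i in [0,3]:
  i=0: ✗ (fails at j=0)
  i=1: ✓ (all of [1,4])
  i=2: ✓ (all of [2,5])
  i=3: ✓ (all of [3,6])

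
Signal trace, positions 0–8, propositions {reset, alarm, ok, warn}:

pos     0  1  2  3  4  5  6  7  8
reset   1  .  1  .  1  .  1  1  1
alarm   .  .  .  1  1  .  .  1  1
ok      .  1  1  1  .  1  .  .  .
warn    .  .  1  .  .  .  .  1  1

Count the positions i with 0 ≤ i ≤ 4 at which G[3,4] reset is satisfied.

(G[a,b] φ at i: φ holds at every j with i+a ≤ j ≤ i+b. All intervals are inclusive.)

Evaluate at each i in [0,4]:
  i=0: ✗ (fails at j=3)
  i=1: ✗ (fails at j=5)
  i=2: ✗ (fails at j=5)
  i=3: ✓ (all of [6,7])
  i=4: ✓ (all of [7,8])
Positions where it holds: {3, 4} → 2.

2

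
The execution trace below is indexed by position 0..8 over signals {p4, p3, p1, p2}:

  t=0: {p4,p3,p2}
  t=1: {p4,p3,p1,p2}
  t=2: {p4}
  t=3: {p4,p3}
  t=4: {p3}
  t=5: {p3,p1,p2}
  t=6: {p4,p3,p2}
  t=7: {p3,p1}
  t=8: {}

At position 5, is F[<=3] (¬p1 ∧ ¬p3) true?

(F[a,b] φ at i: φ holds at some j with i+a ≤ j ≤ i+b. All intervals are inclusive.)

Check (¬p1 ∧ ¬p3) at each j in [5,8]:
  j=5: false
  j=6: false
  j=7: false
  j=8: true
Found at j=8 → formula holds.

True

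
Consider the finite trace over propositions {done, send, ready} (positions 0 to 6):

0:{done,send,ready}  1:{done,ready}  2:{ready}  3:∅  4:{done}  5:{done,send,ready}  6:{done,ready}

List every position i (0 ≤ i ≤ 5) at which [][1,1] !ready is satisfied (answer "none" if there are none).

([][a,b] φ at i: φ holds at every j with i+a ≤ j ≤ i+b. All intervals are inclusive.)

2, 3

Evaluate at each i in [0,5]:
  i=0: ✗ (fails at j=1)
  i=1: ✗ (fails at j=2)
  i=2: ✓ (all of [3,3])
  i=3: ✓ (all of [4,4])
  i=4: ✗ (fails at j=5)
  i=5: ✗ (fails at j=6)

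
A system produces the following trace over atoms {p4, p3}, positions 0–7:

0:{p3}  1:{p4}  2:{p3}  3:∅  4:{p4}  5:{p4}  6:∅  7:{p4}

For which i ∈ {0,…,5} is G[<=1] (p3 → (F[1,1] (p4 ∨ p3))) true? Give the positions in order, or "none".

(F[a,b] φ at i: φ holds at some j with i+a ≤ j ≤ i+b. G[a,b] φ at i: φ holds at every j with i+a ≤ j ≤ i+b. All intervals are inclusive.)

Evaluate at each i in [0,5]:
  i=0: ✓ (all of [0,1])
  i=1: ✗ (fails at j=2)
  i=2: ✗ (fails at j=2)
  i=3: ✓ (all of [3,4])
  i=4: ✓ (all of [4,5])
  i=5: ✓ (all of [5,6])

0, 3, 4, 5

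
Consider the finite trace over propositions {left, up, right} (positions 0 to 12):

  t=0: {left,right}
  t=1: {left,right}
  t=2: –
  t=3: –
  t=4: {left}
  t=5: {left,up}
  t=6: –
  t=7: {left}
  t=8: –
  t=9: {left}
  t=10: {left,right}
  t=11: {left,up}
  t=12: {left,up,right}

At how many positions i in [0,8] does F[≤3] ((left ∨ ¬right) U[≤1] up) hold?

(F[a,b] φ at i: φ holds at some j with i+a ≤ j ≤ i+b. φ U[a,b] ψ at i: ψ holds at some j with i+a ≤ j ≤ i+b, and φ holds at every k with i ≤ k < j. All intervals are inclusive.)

7

Evaluate at each i in [0,8]:
  i=0: ✗ (none in [0,3])
  i=1: ✓ (witness j=4)
  i=2: ✓ (witness j=4)
  i=3: ✓ (witness j=4)
  i=4: ✓ (witness j=4)
  i=5: ✓ (witness j=5)
  i=6: ✗ (none in [6,9])
  i=7: ✓ (witness j=10)
  i=8: ✓ (witness j=10)
Positions where it holds: {1, 2, 3, 4, 5, 7, 8} → 7.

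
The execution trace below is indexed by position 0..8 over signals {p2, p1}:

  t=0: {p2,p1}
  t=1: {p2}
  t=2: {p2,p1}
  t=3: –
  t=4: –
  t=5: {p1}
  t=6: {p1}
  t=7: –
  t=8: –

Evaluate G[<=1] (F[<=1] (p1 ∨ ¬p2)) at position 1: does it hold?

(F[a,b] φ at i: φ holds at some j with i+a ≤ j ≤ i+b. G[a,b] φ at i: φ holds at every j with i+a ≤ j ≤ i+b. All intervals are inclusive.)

Check F[<=1] (p1 ∨ ¬p2) at every j in [1,2]:
  j=1: holds (witness at 2)
  j=2: holds (witness at 2)
All positions satisfy it → formula holds.

Yes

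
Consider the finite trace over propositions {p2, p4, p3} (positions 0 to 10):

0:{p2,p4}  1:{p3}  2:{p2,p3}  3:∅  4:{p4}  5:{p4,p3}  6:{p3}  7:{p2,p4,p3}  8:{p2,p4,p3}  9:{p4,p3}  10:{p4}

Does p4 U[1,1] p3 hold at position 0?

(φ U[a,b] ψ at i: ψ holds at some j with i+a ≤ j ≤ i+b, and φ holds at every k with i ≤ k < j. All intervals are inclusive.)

Need some j in [1,1] with p3, and p4 at every k in [0,j-1].
  j=1: p3 holds; p4 holds at every k in [0,0] → satisfied.

Yes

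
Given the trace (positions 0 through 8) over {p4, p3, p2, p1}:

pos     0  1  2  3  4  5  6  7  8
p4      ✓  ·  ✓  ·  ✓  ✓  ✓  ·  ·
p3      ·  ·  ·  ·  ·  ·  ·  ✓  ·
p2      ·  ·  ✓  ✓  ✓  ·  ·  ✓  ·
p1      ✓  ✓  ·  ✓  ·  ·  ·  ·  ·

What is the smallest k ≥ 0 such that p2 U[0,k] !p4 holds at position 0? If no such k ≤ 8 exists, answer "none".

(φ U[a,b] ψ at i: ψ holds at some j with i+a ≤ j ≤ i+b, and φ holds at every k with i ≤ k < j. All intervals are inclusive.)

Need earliest j ≥ 0 with !p4, and p2 at every k in [0,j-1].
  j=0: rhs fails.
  j=1: rhs holds but lhs fails at k=0.
  j=2: rhs fails.
  j=3: rhs holds but lhs fails at k=0.
  j=4: rhs fails.
  j=5: rhs fails.
  j=6: rhs fails.
  j=7: rhs holds but lhs fails at k=0.
  j=8: rhs holds but lhs fails at k=0.
No witness within the range → none.

none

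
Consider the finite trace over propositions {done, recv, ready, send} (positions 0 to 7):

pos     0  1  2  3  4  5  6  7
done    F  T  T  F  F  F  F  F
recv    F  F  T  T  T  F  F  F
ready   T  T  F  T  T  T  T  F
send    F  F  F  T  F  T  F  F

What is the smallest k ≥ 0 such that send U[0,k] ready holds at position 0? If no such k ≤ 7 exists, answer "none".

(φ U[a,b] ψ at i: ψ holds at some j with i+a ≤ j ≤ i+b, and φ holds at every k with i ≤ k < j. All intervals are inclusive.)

0

Need earliest j ≥ 0 with ready, and send at every k in [0,j-1].
  j=0: rhs holds (empty prefix). k = 0.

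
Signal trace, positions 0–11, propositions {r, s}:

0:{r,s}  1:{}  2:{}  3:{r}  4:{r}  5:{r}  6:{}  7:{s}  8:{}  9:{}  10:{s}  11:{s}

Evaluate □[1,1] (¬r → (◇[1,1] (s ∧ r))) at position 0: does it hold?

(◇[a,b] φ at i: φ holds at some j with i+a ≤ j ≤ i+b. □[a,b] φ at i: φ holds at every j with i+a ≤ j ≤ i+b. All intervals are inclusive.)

False

Check (¬r → (◇[1,1] (s ∧ r))) at every j in [1,1]:
  j=1: antecedent true; consequent fails (none in [2,2]) → ✗
Fails at j=1 → formula fails.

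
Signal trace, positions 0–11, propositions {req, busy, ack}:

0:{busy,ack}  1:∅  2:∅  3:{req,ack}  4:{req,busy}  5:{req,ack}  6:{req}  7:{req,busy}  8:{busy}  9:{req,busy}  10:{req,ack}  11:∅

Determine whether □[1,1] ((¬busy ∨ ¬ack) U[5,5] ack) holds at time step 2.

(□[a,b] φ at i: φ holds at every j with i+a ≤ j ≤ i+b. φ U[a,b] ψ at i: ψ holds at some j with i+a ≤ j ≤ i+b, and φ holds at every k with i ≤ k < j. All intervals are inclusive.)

Check ((¬busy ∨ ¬ack) U[5,5] ack) at every j in [3,3]:
  j=3: fails
Fails at j=3 → formula fails.

No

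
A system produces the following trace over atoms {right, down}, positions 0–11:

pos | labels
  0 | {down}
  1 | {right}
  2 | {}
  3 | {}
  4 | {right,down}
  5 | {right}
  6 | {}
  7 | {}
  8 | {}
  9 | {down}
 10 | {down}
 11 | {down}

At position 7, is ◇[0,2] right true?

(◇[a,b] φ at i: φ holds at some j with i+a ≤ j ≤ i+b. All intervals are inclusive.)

Does not hold

Check right at each j in [7,9]:
  j=7: false
  j=8: false
  j=9: false
No position in the window satisfies it → formula fails.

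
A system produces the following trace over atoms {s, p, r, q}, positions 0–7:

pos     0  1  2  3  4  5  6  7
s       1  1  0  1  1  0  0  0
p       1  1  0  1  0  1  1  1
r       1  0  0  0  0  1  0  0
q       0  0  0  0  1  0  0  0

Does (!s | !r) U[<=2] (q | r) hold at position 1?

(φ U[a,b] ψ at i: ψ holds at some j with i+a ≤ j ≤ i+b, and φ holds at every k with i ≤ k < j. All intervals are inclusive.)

Need some j in [1,3] with (q | r), and (!s | !r) at every k in [1,j-1].
  j=1: (q | r) false.
  j=2: (q | r) false.
  j=3: (q | r) false.
No j in the window works → until fails.

Does not hold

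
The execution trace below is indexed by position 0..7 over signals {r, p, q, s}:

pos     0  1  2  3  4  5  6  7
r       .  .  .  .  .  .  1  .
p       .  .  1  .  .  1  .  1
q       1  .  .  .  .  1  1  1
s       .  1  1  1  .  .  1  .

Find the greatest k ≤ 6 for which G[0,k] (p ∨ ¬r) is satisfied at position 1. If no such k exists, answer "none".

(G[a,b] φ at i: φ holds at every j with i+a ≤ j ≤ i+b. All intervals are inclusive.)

(p ∨ ¬r) must hold from j=1 onward; find where it first fails.
  j=1: holds
  j=2: holds
  j=3: holds
  j=4: holds
  j=5: holds
  j=6: fails
Holds on [1,5], so largest k = 4.

4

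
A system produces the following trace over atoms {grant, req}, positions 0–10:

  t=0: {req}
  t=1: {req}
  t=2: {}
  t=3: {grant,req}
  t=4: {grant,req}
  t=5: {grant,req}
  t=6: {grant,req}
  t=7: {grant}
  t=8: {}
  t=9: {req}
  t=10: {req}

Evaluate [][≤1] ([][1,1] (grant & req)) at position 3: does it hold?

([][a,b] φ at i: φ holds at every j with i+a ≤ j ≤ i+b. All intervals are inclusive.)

True

Check [][1,1] (grant & req) at every j in [3,4]:
  j=3: holds on [4,4]
  j=4: holds on [5,5]
All positions satisfy it → formula holds.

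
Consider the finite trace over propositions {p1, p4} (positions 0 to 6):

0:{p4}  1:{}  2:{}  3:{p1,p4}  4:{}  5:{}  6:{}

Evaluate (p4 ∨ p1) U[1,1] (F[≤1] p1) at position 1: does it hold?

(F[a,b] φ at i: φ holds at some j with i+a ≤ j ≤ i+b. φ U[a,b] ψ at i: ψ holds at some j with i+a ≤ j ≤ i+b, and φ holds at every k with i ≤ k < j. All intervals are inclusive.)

No

Need some j in [2,2] with F[≤1] p1, and (p4 ∨ p1) at every k in [1,j-1].
  j=2: F[≤1] p1 holds, but (p4 ∨ p1) fails at k=1 → not this j.
No j in the window works → until fails.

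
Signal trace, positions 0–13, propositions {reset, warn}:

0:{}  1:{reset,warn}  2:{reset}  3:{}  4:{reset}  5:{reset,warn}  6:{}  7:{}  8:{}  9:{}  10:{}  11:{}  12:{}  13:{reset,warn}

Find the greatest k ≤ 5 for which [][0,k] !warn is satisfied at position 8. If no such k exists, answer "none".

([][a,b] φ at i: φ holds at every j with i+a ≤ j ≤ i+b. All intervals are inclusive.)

!warn must hold from j=8 onward; find where it first fails.
  j=8: holds
  j=9: holds
  j=10: holds
  j=11: holds
  j=12: holds
  j=13: fails
Holds on [8,12], so largest k = 4.

4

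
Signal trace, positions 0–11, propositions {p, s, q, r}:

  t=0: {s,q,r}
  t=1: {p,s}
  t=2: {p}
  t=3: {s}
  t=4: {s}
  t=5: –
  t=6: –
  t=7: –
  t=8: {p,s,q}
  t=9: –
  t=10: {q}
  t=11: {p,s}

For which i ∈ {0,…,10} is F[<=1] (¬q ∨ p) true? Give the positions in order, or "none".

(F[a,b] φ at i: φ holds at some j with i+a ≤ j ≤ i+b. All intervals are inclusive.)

0, 1, 2, 3, 4, 5, 6, 7, 8, 9, 10

Evaluate at each i in [0,10]:
  i=0: ✓ (witness j=1)
  i=1: ✓ (witness j=1)
  i=2: ✓ (witness j=2)
  i=3: ✓ (witness j=3)
  i=4: ✓ (witness j=4)
  i=5: ✓ (witness j=5)
  i=6: ✓ (witness j=6)
  i=7: ✓ (witness j=7)
  i=8: ✓ (witness j=8)
  i=9: ✓ (witness j=9)
  i=10: ✓ (witness j=11)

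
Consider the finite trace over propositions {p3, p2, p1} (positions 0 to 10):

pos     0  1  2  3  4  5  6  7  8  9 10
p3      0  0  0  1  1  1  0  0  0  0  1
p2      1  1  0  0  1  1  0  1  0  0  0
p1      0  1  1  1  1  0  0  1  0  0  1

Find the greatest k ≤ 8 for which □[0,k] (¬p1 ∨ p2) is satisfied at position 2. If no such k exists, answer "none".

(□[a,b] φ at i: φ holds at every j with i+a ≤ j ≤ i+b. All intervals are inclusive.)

(¬p1 ∨ p2) must hold from j=2 onward; find where it first fails.
  j=2: fails → no k works.

none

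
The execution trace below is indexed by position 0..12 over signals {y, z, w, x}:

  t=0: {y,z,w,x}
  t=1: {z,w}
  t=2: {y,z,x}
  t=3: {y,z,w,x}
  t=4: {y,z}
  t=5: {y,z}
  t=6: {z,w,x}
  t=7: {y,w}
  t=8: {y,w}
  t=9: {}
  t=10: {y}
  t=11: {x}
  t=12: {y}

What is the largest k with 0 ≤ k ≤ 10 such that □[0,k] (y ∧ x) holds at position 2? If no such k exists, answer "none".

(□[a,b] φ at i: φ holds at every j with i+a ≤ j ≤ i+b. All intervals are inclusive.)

(y ∧ x) must hold from j=2 onward; find where it first fails.
  j=2: holds
  j=3: holds
  j=4: fails
Holds on [2,3], so largest k = 1.

1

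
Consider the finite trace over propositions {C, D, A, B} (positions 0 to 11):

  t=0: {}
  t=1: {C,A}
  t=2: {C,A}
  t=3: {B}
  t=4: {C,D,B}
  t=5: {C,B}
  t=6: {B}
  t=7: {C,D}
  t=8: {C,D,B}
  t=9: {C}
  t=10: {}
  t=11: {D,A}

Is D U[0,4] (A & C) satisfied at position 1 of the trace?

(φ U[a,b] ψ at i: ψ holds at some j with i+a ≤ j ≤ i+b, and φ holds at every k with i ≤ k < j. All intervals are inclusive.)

Yes

Need some j in [1,5] with (A & C), and D at every k in [1,j-1].
  j=1: (A & C) holds; no prefix to check → satisfied.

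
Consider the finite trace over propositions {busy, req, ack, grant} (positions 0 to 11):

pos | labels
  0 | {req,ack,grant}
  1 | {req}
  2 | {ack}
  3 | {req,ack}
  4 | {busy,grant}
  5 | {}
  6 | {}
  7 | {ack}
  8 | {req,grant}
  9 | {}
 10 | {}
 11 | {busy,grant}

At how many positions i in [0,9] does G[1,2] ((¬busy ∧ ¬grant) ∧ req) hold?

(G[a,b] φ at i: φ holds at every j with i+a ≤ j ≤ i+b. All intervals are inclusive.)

0

Evaluate at each i in [0,9]:
  i=0: ✗ (fails at j=2)
  i=1: ✗ (fails at j=2)
  i=2: ✗ (fails at j=4)
  i=3: ✗ (fails at j=4)
  i=4: ✗ (fails at j=5)
  i=5: ✗ (fails at j=6)
  i=6: ✗ (fails at j=7)
  i=7: ✗ (fails at j=8)
  i=8: ✗ (fails at j=9)
  i=9: ✗ (fails at j=10)
Positions where it holds: {} → 0.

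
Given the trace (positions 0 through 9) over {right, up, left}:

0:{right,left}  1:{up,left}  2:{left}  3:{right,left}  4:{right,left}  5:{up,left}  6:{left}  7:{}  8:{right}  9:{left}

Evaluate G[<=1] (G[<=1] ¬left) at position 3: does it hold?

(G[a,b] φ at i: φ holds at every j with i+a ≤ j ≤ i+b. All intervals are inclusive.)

Check G[<=1] ¬left at every j in [3,4]:
  j=3: fails at 3
  j=4: fails at 4
Fails at j=3 → formula fails.

False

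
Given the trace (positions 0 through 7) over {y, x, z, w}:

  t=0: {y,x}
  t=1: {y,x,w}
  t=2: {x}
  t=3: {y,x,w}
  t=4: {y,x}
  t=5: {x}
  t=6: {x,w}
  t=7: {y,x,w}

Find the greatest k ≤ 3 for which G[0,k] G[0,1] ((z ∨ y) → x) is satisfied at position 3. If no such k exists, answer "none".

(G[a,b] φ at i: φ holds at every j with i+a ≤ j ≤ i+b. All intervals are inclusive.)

3

G[0,1] ((z ∨ y) → x) must hold from j=3 onward; find where it first fails.
  j=3: holds
  j=4: holds
  j=5: holds
  j=6: holds
Holds through j=6; largest k = 3.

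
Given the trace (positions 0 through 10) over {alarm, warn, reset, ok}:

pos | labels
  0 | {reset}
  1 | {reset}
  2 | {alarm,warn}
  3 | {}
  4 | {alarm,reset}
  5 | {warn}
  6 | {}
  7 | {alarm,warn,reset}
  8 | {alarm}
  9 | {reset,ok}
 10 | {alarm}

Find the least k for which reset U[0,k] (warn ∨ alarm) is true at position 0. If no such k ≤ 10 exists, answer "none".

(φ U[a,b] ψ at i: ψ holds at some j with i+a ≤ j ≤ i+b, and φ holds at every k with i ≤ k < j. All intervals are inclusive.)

Need earliest j ≥ 0 with (warn ∨ alarm), and reset at every k in [0,j-1].
  j=0: rhs fails.
  j=1: rhs fails.
  j=2: rhs holds; lhs holds on [0,1]. k = 2.

2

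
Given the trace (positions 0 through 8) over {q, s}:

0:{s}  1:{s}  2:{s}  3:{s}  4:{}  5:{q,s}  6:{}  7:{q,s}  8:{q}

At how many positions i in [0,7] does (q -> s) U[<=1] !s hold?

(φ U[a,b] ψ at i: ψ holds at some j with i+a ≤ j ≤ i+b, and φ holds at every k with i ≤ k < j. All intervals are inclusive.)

Evaluate at each i in [0,7]:
  i=0: ✗ (no rhs in [0,1])
  i=1: ✗ (no rhs in [1,2])
  i=2: ✗ (no rhs in [2,3])
  i=3: ✓ (rhs at j=4; lhs holds on [3,3])
  i=4: ✓ (rhs at j=4)
  i=5: ✓ (rhs at j=6; lhs holds on [5,5])
  i=6: ✓ (rhs at j=6)
  i=7: ✓ (rhs at j=8; lhs holds on [7,7])
Positions where it holds: {3, 4, 5, 6, 7} → 5.

5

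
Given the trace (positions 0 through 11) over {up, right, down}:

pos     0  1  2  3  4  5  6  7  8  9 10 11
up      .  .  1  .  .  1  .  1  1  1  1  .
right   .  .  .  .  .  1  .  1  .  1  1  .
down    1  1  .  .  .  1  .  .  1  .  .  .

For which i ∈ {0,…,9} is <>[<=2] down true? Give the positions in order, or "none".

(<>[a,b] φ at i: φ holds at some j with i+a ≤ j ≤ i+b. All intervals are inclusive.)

Evaluate at each i in [0,9]:
  i=0: ✓ (witness j=0)
  i=1: ✓ (witness j=1)
  i=2: ✗ (none in [2,4])
  i=3: ✓ (witness j=5)
  i=4: ✓ (witness j=5)
  i=5: ✓ (witness j=5)
  i=6: ✓ (witness j=8)
  i=7: ✓ (witness j=8)
  i=8: ✓ (witness j=8)
  i=9: ✗ (none in [9,11])

0, 1, 3, 4, 5, 6, 7, 8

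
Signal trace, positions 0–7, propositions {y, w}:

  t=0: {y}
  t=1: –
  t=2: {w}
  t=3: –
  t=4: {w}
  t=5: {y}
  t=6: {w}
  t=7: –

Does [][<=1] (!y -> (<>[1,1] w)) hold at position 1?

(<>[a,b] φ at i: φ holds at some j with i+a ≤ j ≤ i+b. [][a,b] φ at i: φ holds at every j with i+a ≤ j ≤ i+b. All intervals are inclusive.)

Check (!y -> (<>[1,1] w)) at every j in [1,2]:
  j=1: antecedent true; consequent holds (witness at 2) → ✓
  j=2: antecedent true; consequent fails (none in [3,3]) → ✗
Fails at j=2 → formula fails.

Does not hold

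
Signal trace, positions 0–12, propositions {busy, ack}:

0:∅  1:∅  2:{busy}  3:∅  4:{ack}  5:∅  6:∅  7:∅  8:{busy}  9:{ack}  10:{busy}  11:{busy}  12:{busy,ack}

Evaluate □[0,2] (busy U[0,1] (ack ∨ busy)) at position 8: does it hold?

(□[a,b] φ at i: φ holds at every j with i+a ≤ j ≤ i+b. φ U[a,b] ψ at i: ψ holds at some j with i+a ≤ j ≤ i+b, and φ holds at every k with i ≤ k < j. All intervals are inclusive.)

Yes

Check (busy U[0,1] (ack ∨ busy)) at every j in [8,10]:
  j=8: holds
  j=9: holds
  j=10: holds
All positions satisfy it → formula holds.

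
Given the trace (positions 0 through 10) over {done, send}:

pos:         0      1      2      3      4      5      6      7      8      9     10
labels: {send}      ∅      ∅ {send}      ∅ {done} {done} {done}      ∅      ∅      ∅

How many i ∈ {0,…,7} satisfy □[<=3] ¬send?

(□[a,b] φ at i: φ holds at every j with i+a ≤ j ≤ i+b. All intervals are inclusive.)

4

Evaluate at each i in [0,7]:
  i=0: ✗ (fails at j=0)
  i=1: ✗ (fails at j=3)
  i=2: ✗ (fails at j=3)
  i=3: ✗ (fails at j=3)
  i=4: ✓ (all of [4,7])
  i=5: ✓ (all of [5,8])
  i=6: ✓ (all of [6,9])
  i=7: ✓ (all of [7,10])
Positions where it holds: {4, 5, 6, 7} → 4.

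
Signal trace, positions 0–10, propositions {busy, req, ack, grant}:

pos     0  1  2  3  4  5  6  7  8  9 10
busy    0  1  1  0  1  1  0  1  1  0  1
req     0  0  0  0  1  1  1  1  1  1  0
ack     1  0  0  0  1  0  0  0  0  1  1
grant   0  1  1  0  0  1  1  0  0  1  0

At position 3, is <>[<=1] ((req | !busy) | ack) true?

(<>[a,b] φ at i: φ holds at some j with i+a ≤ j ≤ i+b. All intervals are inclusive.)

True

Check ((req | !busy) | ack) at each j in [3,4]:
  j=3: true
  j=4: true
Found at j=3 → formula holds.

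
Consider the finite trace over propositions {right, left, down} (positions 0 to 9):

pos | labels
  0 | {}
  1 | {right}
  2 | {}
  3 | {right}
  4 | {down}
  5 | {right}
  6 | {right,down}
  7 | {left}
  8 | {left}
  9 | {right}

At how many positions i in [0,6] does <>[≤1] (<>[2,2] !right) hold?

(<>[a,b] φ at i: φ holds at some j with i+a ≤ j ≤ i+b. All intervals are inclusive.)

Evaluate at each i in [0,6]:
  i=0: ✓ (witness j=0)
  i=1: ✓ (witness j=2)
  i=2: ✓ (witness j=2)
  i=3: ✗ (none in [3,4])
  i=4: ✓ (witness j=5)
  i=5: ✓ (witness j=5)
  i=6: ✓ (witness j=6)
Positions where it holds: {0, 1, 2, 4, 5, 6} → 6.

6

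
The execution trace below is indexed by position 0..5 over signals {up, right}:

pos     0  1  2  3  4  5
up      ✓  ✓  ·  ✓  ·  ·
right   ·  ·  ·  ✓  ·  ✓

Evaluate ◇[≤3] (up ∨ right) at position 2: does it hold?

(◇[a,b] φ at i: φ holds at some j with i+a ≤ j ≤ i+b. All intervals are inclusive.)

Holds

Check (up ∨ right) at each j in [2,5]:
  j=2: false
  j=3: true
  j=4: false
  j=5: true
Found at j=3 → formula holds.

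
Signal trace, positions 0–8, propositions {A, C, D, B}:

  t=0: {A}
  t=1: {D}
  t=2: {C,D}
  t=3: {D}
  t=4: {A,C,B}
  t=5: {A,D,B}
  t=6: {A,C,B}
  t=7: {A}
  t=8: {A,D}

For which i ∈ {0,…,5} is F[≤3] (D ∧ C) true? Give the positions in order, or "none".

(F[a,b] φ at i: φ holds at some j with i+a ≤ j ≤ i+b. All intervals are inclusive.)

Evaluate at each i in [0,5]:
  i=0: ✓ (witness j=2)
  i=1: ✓ (witness j=2)
  i=2: ✓ (witness j=2)
  i=3: ✗ (none in [3,6])
  i=4: ✗ (none in [4,7])
  i=5: ✗ (none in [5,8])

0, 1, 2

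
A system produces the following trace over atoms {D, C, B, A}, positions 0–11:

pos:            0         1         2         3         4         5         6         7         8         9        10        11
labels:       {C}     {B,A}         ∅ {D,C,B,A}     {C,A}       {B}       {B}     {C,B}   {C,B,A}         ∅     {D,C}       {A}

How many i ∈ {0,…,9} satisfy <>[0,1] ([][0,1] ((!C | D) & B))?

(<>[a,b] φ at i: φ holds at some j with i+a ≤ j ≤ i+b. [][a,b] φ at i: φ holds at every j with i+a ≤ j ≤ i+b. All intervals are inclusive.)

2

Evaluate at each i in [0,9]:
  i=0: ✗ (none in [0,1])
  i=1: ✗ (none in [1,2])
  i=2: ✗ (none in [2,3])
  i=3: ✗ (none in [3,4])
  i=4: ✓ (witness j=5)
  i=5: ✓ (witness j=5)
  i=6: ✗ (none in [6,7])
  i=7: ✗ (none in [7,8])
  i=8: ✗ (none in [8,9])
  i=9: ✗ (none in [9,10])
Positions where it holds: {4, 5} → 2.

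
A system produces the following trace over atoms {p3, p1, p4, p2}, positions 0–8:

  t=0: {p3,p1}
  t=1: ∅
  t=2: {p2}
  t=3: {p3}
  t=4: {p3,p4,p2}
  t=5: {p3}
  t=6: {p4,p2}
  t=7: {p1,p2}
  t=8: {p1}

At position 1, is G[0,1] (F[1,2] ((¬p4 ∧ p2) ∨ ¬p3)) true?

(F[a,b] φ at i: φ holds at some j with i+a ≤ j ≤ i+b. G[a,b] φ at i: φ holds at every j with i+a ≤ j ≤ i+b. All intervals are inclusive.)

Check F[1,2] ((¬p4 ∧ p2) ∨ ¬p3) at every j in [1,2]:
  j=1: holds (witness at 2)
  j=2: fails (none in [3,4])
Fails at j=2 → formula fails.

False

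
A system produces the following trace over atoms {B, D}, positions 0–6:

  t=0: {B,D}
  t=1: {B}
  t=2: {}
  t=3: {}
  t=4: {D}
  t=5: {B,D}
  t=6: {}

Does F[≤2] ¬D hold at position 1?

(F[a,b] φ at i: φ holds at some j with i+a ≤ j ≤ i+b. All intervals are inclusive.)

True

Check ¬D at each j in [1,3]:
  j=1: true
  j=2: true
  j=3: true
Found at j=1 → formula holds.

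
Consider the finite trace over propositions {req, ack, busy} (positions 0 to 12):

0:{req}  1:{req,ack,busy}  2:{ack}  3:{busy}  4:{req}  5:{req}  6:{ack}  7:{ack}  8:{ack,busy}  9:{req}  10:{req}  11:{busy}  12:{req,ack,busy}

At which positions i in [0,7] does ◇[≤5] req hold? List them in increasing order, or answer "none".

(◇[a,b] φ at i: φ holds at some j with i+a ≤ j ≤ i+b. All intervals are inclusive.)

0, 1, 2, 3, 4, 5, 6, 7

Evaluate at each i in [0,7]:
  i=0: ✓ (witness j=0)
  i=1: ✓ (witness j=1)
  i=2: ✓ (witness j=4)
  i=3: ✓ (witness j=4)
  i=4: ✓ (witness j=4)
  i=5: ✓ (witness j=5)
  i=6: ✓ (witness j=9)
  i=7: ✓ (witness j=9)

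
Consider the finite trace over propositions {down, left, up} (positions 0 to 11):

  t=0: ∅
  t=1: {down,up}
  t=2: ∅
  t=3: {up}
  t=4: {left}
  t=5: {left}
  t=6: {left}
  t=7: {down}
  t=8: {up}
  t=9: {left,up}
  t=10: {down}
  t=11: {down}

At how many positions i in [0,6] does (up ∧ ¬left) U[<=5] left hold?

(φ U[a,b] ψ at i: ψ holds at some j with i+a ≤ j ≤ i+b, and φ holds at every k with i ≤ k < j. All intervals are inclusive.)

Evaluate at each i in [0,6]:
  i=0: ✗ (lhs fails at k=0 before rhs at j=4)
  i=1: ✗ (lhs fails at k=2 before rhs at j=4)
  i=2: ✗ (lhs fails at k=2 before rhs at j=4)
  i=3: ✓ (rhs at j=4; lhs holds on [3,3])
  i=4: ✓ (rhs at j=4)
  i=5: ✓ (rhs at j=5)
  i=6: ✓ (rhs at j=6)
Positions where it holds: {3, 4, 5, 6} → 4.

4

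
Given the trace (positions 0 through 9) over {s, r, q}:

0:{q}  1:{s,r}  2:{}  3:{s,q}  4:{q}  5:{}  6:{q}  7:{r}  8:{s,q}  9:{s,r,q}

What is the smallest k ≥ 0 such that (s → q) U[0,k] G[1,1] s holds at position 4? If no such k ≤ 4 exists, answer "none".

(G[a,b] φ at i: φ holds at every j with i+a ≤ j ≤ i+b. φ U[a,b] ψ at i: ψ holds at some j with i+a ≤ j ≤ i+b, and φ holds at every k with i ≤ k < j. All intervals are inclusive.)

Need earliest j ≥ 4 with G[1,1] s, and (s → q) at every k in [4,j-1].
  j=4: rhs fails.
  j=5: rhs fails.
  j=6: rhs fails.
  j=7: rhs holds; lhs holds on [4,6]. k = 3.

3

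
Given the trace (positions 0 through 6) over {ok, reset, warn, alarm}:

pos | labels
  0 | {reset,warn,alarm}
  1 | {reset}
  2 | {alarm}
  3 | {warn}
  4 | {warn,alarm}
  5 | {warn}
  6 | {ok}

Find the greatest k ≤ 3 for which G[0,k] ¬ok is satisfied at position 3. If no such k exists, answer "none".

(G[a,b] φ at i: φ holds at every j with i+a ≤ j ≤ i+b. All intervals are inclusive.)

¬ok must hold from j=3 onward; find where it first fails.
  j=3: holds
  j=4: holds
  j=5: holds
  j=6: fails
Holds on [3,5], so largest k = 2.

2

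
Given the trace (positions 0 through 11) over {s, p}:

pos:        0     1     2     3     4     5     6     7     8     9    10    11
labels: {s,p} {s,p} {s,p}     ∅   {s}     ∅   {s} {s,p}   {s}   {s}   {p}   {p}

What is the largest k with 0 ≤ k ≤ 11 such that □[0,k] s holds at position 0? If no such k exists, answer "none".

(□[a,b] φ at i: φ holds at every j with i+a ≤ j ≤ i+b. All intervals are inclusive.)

2

s must hold from j=0 onward; find where it first fails.
  j=0: holds
  j=1: holds
  j=2: holds
  j=3: fails
Holds on [0,2], so largest k = 2.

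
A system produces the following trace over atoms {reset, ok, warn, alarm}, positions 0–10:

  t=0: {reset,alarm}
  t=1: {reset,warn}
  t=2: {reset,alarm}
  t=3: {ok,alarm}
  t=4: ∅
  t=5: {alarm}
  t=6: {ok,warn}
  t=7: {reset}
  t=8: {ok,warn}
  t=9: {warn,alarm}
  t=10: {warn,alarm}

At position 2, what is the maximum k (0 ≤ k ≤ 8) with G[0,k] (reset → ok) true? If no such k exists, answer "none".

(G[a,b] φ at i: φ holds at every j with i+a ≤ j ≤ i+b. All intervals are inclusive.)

(reset → ok) must hold from j=2 onward; find where it first fails.
  j=2: fails → no k works.

none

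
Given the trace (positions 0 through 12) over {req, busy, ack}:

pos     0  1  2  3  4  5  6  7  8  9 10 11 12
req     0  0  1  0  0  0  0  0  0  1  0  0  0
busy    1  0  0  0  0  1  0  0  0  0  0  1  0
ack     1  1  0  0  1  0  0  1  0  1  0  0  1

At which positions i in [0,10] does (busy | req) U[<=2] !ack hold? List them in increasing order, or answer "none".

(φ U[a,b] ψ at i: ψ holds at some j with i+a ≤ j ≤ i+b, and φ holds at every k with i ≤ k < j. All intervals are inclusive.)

2, 3, 5, 6, 8, 9, 10

Evaluate at each i in [0,10]:
  i=0: ✗ (lhs fails at k=1 before rhs at j=2)
  i=1: ✗ (lhs fails at k=1 before rhs at j=2)
  i=2: ✓ (rhs at j=2)
  i=3: ✓ (rhs at j=3)
  i=4: ✗ (lhs fails at k=4 before rhs at j=5)
  i=5: ✓ (rhs at j=5)
  i=6: ✓ (rhs at j=6)
  i=7: ✗ (lhs fails at k=7 before rhs at j=8)
  i=8: ✓ (rhs at j=8)
  i=9: ✓ (rhs at j=10; lhs holds on [9,9])
  i=10: ✓ (rhs at j=10)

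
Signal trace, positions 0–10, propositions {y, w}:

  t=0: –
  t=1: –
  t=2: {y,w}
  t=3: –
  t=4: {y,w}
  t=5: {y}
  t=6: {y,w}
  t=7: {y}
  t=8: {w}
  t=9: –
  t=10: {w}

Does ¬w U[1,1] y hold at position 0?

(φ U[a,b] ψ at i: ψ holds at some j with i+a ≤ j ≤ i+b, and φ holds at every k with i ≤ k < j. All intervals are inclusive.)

Need some j in [1,1] with y, and ¬w at every k in [0,j-1].
  j=1: y false.
No j in the window works → until fails.

Does not hold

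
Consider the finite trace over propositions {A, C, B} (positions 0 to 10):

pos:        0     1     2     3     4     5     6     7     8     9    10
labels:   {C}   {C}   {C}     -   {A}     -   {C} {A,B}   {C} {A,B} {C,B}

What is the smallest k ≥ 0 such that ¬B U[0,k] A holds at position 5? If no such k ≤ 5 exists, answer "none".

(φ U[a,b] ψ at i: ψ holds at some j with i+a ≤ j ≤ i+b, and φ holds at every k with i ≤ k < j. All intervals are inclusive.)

2

Need earliest j ≥ 5 with A, and ¬B at every k in [5,j-1].
  j=5: rhs fails.
  j=6: rhs fails.
  j=7: rhs holds; lhs holds on [5,6]. k = 2.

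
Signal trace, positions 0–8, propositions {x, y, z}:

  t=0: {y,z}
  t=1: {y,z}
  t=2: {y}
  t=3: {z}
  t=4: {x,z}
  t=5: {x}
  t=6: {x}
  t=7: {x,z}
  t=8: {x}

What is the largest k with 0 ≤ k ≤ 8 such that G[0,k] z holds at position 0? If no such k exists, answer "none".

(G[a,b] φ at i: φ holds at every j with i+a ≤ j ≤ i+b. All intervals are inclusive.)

1

z must hold from j=0 onward; find where it first fails.
  j=0: holds
  j=1: holds
  j=2: fails
Holds on [0,1], so largest k = 1.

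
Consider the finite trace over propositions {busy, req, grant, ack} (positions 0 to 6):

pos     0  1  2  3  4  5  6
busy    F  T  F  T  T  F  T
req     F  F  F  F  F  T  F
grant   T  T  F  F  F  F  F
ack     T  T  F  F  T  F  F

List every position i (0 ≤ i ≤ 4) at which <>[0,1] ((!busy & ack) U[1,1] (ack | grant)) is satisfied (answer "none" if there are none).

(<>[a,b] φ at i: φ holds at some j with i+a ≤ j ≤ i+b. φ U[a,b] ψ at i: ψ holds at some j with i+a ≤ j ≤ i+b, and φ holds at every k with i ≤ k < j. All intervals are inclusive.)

Evaluate at each i in [0,4]:
  i=0: ✓ (witness j=0)
  i=1: ✗ (none in [1,2])
  i=2: ✗ (none in [2,3])
  i=3: ✗ (none in [3,4])
  i=4: ✗ (none in [4,5])

0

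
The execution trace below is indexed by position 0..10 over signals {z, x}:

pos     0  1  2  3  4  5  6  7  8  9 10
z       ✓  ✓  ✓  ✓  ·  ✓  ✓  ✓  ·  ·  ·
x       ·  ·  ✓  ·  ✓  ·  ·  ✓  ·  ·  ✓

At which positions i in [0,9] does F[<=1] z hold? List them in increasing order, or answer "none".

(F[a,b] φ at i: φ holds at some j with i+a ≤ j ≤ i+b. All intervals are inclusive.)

Evaluate at each i in [0,9]:
  i=0: ✓ (witness j=0)
  i=1: ✓ (witness j=1)
  i=2: ✓ (witness j=2)
  i=3: ✓ (witness j=3)
  i=4: ✓ (witness j=5)
  i=5: ✓ (witness j=5)
  i=6: ✓ (witness j=6)
  i=7: ✓ (witness j=7)
  i=8: ✗ (none in [8,9])
  i=9: ✗ (none in [9,10])

0, 1, 2, 3, 4, 5, 6, 7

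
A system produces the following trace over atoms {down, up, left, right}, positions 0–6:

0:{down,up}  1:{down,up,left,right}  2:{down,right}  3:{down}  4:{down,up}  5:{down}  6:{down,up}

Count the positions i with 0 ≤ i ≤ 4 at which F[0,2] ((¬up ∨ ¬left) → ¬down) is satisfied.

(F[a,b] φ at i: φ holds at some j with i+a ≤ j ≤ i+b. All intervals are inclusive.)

Evaluate at each i in [0,4]:
  i=0: ✓ (witness j=1)
  i=1: ✓ (witness j=1)
  i=2: ✗ (none in [2,4])
  i=3: ✗ (none in [3,5])
  i=4: ✗ (none in [4,6])
Positions where it holds: {0, 1} → 2.

2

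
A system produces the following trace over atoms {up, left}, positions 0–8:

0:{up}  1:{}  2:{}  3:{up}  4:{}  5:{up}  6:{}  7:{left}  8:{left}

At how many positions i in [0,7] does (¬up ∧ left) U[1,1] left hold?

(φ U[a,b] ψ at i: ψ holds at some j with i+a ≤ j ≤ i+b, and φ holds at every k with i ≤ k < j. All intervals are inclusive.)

1

Evaluate at each i in [0,7]:
  i=0: ✗ (no rhs in [1,1])
  i=1: ✗ (no rhs in [2,2])
  i=2: ✗ (no rhs in [3,3])
  i=3: ✗ (no rhs in [4,4])
  i=4: ✗ (no rhs in [5,5])
  i=5: ✗ (no rhs in [6,6])
  i=6: ✗ (lhs fails at k=6 before rhs at j=7)
  i=7: ✓ (rhs at j=8; lhs holds on [7,7])
Positions where it holds: {7} → 1.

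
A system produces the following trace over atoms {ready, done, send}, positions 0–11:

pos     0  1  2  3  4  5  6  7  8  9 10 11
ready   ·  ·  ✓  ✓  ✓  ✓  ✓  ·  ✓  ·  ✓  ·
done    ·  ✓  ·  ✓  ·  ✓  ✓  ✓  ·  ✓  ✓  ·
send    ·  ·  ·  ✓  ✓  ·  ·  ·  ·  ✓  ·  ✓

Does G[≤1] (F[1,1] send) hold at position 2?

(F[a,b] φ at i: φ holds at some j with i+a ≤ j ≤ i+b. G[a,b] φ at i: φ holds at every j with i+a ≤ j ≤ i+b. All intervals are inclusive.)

True

Check F[1,1] send at every j in [2,3]:
  j=2: holds (witness at 3)
  j=3: holds (witness at 4)
All positions satisfy it → formula holds.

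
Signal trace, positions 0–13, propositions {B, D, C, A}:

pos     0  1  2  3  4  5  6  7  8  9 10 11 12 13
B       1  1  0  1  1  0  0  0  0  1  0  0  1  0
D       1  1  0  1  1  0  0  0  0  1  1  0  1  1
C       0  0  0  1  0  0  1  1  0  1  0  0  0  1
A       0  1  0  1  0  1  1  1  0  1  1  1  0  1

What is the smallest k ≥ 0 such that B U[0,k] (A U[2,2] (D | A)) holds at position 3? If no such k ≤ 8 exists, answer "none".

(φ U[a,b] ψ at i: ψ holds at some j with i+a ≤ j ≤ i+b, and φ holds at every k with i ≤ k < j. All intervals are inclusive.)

2

Need earliest j ≥ 3 with (A U[2,2] (D | A)), and B at every k in [3,j-1].
  j=3: rhs fails.
  j=4: rhs fails.
  j=5: rhs holds; lhs holds on [3,4]. k = 2.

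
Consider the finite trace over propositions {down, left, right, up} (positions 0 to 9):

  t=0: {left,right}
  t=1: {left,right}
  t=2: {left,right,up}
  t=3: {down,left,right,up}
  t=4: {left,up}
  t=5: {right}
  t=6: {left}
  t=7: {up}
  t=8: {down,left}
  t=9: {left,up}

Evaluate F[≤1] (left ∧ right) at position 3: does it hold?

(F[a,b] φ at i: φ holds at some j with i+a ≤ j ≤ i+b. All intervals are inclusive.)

Check (left ∧ right) at each j in [3,4]:
  j=3: true
  j=4: false
Found at j=3 → formula holds.

True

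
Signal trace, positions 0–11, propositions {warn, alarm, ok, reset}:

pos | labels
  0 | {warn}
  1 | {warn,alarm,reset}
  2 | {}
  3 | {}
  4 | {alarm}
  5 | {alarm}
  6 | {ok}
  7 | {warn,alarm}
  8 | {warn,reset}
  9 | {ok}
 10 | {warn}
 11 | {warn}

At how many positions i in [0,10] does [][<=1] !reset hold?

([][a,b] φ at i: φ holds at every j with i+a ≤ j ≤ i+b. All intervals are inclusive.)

Evaluate at each i in [0,10]:
  i=0: ✗ (fails at j=1)
  i=1: ✗ (fails at j=1)
  i=2: ✓ (all of [2,3])
  i=3: ✓ (all of [3,4])
  i=4: ✓ (all of [4,5])
  i=5: ✓ (all of [5,6])
  i=6: ✓ (all of [6,7])
  i=7: ✗ (fails at j=8)
  i=8: ✗ (fails at j=8)
  i=9: ✓ (all of [9,10])
  i=10: ✓ (all of [10,11])
Positions where it holds: {2, 3, 4, 5, 6, 9, 10} → 7.

7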